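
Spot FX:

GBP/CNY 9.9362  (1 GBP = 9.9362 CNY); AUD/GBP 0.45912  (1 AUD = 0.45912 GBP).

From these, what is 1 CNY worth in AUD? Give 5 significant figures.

CNY/AUD = 0.21921

1 CNY ÷ 9.9362 = 0.100642 GBP
0.100642 GBP ÷ 0.45912 = 0.219207 AUD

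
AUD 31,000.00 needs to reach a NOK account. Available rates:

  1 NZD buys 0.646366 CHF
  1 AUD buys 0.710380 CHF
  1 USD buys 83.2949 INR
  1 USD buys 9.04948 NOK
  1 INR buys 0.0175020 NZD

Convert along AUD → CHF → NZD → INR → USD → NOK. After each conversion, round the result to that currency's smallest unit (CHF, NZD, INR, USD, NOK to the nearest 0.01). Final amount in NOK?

AUD 31,000.00 × 0.710380 = CHF 22,021.78
CHF 22,021.78 ÷ 0.646366 = NZD 34,070.14
NZD 34,070.14 ÷ 0.0175020 = INR 1,946,642.67
INR 1,946,642.67 ÷ 83.2949 = USD 23,370.49
USD 23,370.49 × 9.04948 = NOK 211,490.78

NOK 211,490.78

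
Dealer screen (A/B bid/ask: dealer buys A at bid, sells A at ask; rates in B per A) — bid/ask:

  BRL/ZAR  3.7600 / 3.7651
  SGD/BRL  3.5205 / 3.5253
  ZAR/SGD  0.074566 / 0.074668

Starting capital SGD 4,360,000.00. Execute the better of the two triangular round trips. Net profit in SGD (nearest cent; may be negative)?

Best loop SGD → ZAR → BRL → SGD:
SGD 4,360,000.00 ÷ 0.074668 (buy ZAR at ask) = ZAR 58,391,814.43
ZAR 58,391,814.43 ÷ 3.7651 (buy BRL at ask) = BRL 15,508,702.14
BRL 15,508,702.14 ÷ 3.5253 (buy SGD at ask) = SGD 4,399,257.41

Net profit: SGD 39,257.41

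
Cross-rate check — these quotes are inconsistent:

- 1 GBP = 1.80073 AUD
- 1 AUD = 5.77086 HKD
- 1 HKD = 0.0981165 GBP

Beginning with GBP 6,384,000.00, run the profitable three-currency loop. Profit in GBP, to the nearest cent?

Profit: GBP 125,146.77

Profitable loop is GBP → AUD → HKD → GBP:
GBP 6,384,000.00 × 1.80073 = AUD 11,495,860.32
AUD 11,495,860.32 × 5.77086 = HKD 66,341,000.49
HKD 66,341,000.49 × 0.0981165 = GBP 6,509,146.77
Profit = GBP 6,509,146.77 − GBP 6,384,000.00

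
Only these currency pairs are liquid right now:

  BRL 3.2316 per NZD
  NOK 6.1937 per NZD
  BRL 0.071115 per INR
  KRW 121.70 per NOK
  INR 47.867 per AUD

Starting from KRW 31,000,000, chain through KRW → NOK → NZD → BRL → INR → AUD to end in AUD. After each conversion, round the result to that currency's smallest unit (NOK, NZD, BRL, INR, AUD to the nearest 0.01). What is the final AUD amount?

KRW 31,000,000 ÷ 121.70 = NOK 254,724.73
NOK 254,724.73 ÷ 6.1937 = NZD 41,126.42
NZD 41,126.42 × 3.2316 = BRL 132,904.14
BRL 132,904.14 ÷ 0.071115 = INR 1,868,862.27
INR 1,868,862.27 ÷ 47.867 = AUD 39,042.81

AUD 39,042.81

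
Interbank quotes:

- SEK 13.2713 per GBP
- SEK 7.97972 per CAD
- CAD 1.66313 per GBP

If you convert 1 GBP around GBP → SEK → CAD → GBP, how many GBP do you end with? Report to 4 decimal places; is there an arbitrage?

Around GBP → SEK → CAD → GBP: 1 × 13.2713 ÷ 7.97972 ÷ 1.66313 = 0.999999
Product ≈ 1 (deviation 0.000%, within rounding noise).

1.0000 (no arbitrage)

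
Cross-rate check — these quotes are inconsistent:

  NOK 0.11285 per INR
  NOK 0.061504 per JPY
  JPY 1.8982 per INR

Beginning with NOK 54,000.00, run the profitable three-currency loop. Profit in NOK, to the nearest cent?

Profitable loop is NOK → INR → JPY → NOK:
NOK 54,000.00 ÷ 0.11285 = INR 478,511.30
INR 478,511.30 × 1.8982 = JPY 908,310
JPY 908,310 × 0.061504 = NOK 55,864.71
Profit = NOK 55,864.71 − NOK 54,000.00

Profit: NOK 1,864.71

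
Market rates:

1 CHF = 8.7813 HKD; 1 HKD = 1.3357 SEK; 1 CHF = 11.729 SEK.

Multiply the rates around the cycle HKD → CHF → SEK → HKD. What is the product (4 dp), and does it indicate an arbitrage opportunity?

Around HKD → CHF → SEK → HKD: 1 ÷ 8.7813 × 11.729 ÷ 1.3357 = 0.999984
Product ≈ 1 (deviation 0.002%, within rounding noise).

1.0000 (no arbitrage)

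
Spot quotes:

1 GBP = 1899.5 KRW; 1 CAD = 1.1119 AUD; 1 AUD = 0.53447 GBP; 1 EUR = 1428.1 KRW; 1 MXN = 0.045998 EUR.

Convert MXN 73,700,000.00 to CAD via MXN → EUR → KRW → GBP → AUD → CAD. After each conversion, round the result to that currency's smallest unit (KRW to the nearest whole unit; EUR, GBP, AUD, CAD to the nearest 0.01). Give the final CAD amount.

MXN 73,700,000.00 × 0.045998 = EUR 3,390,052.60
EUR 3,390,052.60 × 1428.1 = KRW 4,841,334,118
KRW 4,841,334,118 ÷ 1899.5 = GBP 2,548,741.31
GBP 2,548,741.31 ÷ 0.53447 = AUD 4,768,726.61
AUD 4,768,726.61 ÷ 1.1119 = CAD 4,288,808.89

CAD 4,288,808.89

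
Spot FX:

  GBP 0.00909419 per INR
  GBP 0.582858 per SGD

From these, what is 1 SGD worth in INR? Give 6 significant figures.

1 SGD × 0.582858 = 0.582858 GBP
0.582858 GBP ÷ 0.00909419 = 64.0912 INR

SGD/INR = 64.0912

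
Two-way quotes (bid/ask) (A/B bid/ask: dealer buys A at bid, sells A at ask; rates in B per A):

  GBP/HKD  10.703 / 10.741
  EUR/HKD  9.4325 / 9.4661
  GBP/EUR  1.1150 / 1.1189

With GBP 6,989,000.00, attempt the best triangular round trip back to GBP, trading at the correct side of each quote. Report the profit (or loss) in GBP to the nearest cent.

Net profit: GBP 73,495.82

Best loop GBP → HKD → EUR → GBP:
GBP 6,989,000.00 × 10.703 (sell GBP at bid) = HKD 74,803,267.00
HKD 74,803,267.00 ÷ 9.4661 (buy EUR at ask) = EUR 7,902,226.58
EUR 7,902,226.58 ÷ 1.1189 (buy GBP at ask) = GBP 7,062,495.82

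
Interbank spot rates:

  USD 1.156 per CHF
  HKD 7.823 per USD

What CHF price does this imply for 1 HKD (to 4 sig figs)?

HKD/CHF = 0.1106

1 HKD ÷ 7.823 = 0.127828 USD
0.127828 USD ÷ 1.156 = 0.110578 CHF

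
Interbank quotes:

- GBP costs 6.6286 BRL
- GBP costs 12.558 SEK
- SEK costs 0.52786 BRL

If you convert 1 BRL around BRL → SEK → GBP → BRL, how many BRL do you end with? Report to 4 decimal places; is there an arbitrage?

Around BRL → SEK → GBP → BRL: 1 ÷ 0.52786 ÷ 12.558 × 6.6286 = 0.999960
Product ≈ 1 (deviation 0.004%, within rounding noise).

1.0000 (no arbitrage)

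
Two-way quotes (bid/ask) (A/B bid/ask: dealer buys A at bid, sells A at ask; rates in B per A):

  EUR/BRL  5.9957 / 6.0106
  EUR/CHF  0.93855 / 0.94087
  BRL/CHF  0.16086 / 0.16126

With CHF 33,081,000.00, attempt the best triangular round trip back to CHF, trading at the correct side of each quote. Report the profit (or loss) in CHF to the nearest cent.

Net profit: CHF 829,716.57

Best loop CHF → EUR → BRL → CHF:
CHF 33,081,000.00 ÷ 0.94087 (buy EUR at ask) = EUR 35,160,011.48
EUR 35,160,011.48 × 5.9957 (sell EUR at bid) = BRL 210,808,880.82
BRL 210,808,880.82 × 0.16086 (sell BRL at bid) = CHF 33,910,716.57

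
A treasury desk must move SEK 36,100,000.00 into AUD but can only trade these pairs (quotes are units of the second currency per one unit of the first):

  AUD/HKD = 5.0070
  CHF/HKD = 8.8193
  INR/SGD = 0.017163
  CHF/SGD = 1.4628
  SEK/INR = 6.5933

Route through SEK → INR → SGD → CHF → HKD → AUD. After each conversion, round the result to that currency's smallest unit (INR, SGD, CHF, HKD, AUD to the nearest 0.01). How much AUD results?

SEK 36,100,000.00 × 6.5933 = INR 238,018,130.00
INR 238,018,130.00 × 0.017163 = SGD 4,085,105.17
SGD 4,085,105.17 ÷ 1.4628 = CHF 2,792,661.45
CHF 2,792,661.45 × 8.8193 = HKD 24,629,319.13
HKD 24,629,319.13 ÷ 5.0070 = AUD 4,918,977.26

AUD 4,918,977.26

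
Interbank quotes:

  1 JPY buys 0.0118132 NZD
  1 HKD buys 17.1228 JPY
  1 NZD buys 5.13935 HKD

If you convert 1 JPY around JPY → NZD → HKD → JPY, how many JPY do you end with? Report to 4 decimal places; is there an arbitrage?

1.0396 (arbitrage exists)

Around JPY → NZD → HKD → JPY: 1 × 0.0118132 × 5.13935 × 17.1228 = 1.039562
Product > 1; profitable direction is JPY → NZD → HKD → JPY.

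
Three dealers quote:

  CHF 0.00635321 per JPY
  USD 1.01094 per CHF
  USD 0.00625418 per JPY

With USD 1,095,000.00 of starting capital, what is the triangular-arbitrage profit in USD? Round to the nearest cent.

Profit: USD 29,507.44

Profitable loop is USD → JPY → CHF → USD:
USD 1,095,000.00 ÷ 0.00625418 = JPY 175,082,905
JPY 175,082,905 × 0.00635321 = CHF 1,112,338.46
CHF 1,112,338.46 × 1.01094 = USD 1,124,507.44
Profit = USD 1,124,507.44 − USD 1,095,000.00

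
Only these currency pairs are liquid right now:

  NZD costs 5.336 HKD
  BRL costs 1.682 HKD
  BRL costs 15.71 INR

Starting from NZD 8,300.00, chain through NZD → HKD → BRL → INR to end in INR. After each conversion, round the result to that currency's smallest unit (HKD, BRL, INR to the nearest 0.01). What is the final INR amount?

NZD 8,300.00 × 5.336 = HKD 44,288.80
HKD 44,288.80 ÷ 1.682 = BRL 26,331.03
BRL 26,331.03 × 15.71 = INR 413,660.48

INR 413,660.48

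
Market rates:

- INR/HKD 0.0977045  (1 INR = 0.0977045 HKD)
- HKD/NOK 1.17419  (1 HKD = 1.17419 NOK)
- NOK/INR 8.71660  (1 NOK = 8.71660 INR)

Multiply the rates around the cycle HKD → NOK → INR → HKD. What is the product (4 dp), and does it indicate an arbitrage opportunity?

Around HKD → NOK → INR → HKD: 1 × 1.17419 × 8.71660 × 0.0977045 = 1.000000
Product ≈ 1 (deviation 0.000%, within rounding noise).

1.0000 (no arbitrage)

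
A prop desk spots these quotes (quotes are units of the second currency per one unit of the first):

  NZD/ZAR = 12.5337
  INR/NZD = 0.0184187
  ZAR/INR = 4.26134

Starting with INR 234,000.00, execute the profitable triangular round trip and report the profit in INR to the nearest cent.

Profitable loop is INR → ZAR → NZD → INR:
INR 234,000.00 ÷ 4.26134 = ZAR 54,912.30
ZAR 54,912.30 ÷ 12.5337 = NZD 4,381.17
NZD 4,381.17 ÷ 0.0184187 = INR 237,865.47
Profit = INR 237,865.47 − INR 234,000.00

Profit: INR 3,865.47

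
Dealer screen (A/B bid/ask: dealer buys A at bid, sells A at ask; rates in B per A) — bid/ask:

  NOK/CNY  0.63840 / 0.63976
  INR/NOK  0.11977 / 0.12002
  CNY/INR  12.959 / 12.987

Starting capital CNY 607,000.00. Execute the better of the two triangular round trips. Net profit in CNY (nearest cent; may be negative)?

Net profit: CNY 1,708.19

Best loop CNY → NOK → INR → CNY:
CNY 607,000.00 ÷ 0.63976 (buy NOK at ask) = NOK 948,793.30
NOK 948,793.30 ÷ 0.12002 (buy INR at ask) = INR 7,905,293.26
INR 7,905,293.26 ÷ 12.987 (buy CNY at ask) = CNY 608,708.19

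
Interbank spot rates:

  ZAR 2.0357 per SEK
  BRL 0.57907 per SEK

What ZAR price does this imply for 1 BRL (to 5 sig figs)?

BRL/ZAR = 3.5155

1 BRL ÷ 0.57907 = 1.72691 SEK
1.72691 SEK × 2.0357 = 3.51546 ZAR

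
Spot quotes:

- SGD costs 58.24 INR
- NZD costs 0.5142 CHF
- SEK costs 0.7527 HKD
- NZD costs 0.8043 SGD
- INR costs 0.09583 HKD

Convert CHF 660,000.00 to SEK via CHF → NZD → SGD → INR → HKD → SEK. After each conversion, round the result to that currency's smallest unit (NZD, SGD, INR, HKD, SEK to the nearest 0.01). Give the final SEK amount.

CHF 660,000.00 ÷ 0.5142 = NZD 1,283,547.26
NZD 1,283,547.26 × 0.8043 = SGD 1,032,357.06
SGD 1,032,357.06 × 58.24 = INR 60,124,475.17
INR 60,124,475.17 × 0.09583 = HKD 5,761,728.46
HKD 5,761,728.46 ÷ 0.7527 = SEK 7,654,747.52

SEK 7,654,747.52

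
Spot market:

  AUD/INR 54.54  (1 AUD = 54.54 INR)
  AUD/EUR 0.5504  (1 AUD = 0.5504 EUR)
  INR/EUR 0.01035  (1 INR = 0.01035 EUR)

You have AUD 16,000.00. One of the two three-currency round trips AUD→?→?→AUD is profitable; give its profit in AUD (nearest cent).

Profitable loop is AUD → INR → EUR → AUD:
AUD 16,000.00 × 54.54 = INR 872,640.00
INR 872,640.00 × 0.01035 = EUR 9,031.82
EUR 9,031.82 ÷ 0.5504 = AUD 16,409.56
Profit = AUD 16,409.56 − AUD 16,000.00

Profit: AUD 409.56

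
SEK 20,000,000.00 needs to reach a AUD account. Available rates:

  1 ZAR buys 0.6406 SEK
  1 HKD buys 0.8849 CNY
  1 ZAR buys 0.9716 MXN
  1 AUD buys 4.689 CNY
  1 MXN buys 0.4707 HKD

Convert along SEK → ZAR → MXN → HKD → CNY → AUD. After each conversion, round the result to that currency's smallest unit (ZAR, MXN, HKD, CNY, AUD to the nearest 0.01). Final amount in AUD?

AUD 2,694,565.40

SEK 20,000,000.00 ÷ 0.6406 = ZAR 31,220,730.57
ZAR 31,220,730.57 × 0.9716 = MXN 30,334,061.82
MXN 30,334,061.82 × 0.4707 = HKD 14,278,242.90
HKD 14,278,242.90 × 0.8849 = CNY 12,634,817.14
CNY 12,634,817.14 ÷ 4.689 = AUD 2,694,565.40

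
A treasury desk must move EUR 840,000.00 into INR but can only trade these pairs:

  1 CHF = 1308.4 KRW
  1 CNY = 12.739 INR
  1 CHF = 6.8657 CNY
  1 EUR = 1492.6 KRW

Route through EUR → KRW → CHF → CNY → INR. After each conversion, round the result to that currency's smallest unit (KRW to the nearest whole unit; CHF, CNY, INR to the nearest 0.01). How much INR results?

INR 83,811,255.54

EUR 840,000.00 × 1492.6 = KRW 1,253,784,000
KRW 1,253,784,000 ÷ 1308.4 = CHF 958,257.41
CHF 958,257.41 × 6.8657 = CNY 6,579,107.90
CNY 6,579,107.90 × 12.739 = INR 83,811,255.54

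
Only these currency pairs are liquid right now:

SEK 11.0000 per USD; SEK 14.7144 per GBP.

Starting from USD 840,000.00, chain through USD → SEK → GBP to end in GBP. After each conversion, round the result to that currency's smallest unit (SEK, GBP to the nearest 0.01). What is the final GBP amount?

GBP 627,956.29

USD 840,000.00 × 11.0000 = SEK 9,240,000.00
SEK 9,240,000.00 ÷ 14.7144 = GBP 627,956.29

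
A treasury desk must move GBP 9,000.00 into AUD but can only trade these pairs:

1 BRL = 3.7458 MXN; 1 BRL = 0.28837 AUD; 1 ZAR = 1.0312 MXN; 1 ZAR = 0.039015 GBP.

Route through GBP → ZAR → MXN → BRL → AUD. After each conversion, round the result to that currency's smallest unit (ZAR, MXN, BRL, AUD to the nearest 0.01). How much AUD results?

GBP 9,000.00 ÷ 0.039015 = ZAR 230,680.51
ZAR 230,680.51 × 1.0312 = MXN 237,877.74
MXN 237,877.74 ÷ 3.7458 = BRL 63,505.19
BRL 63,505.19 × 0.28837 = AUD 18,312.99

AUD 18,312.99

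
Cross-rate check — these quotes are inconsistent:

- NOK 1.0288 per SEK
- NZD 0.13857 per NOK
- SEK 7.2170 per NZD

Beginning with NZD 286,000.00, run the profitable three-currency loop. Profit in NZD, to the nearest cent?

Profitable loop is NZD → SEK → NOK → NZD:
NZD 286,000.00 × 7.2170 = SEK 2,064,062.00
SEK 2,064,062.00 × 1.0288 = NOK 2,123,506.99
NOK 2,123,506.99 × 0.13857 = NZD 294,254.36
Profit = NZD 294,254.36 − NZD 286,000.00

Profit: NZD 8,254.36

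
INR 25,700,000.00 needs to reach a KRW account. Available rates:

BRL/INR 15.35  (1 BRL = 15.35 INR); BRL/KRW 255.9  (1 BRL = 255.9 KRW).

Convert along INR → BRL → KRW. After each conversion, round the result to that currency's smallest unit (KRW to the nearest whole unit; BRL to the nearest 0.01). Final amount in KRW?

INR 25,700,000.00 ÷ 15.35 = BRL 1,674,267.10
BRL 1,674,267.10 × 255.9 = KRW 428,444,951

KRW 428,444,951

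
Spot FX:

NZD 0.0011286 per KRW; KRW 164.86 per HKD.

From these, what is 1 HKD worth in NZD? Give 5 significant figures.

HKD/NZD = 0.18606

1 HKD × 164.86 = 164.86 KRW
164.86 KRW × 0.0011286 = 0.186061 NZD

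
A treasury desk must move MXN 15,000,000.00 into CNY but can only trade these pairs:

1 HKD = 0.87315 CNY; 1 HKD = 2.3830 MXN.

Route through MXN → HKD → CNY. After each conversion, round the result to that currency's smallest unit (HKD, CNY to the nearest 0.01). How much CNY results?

CNY 5,496,118.34

MXN 15,000,000.00 ÷ 2.3830 = HKD 6,294,586.66
HKD 6,294,586.66 × 0.87315 = CNY 5,496,118.34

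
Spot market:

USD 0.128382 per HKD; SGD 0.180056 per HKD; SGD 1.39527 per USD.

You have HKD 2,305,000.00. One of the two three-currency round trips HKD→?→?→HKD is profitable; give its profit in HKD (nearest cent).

Profit: HKD 11,947.18

Profitable loop is HKD → SGD → USD → HKD:
HKD 2,305,000.00 × 0.180056 = SGD 415,029.08
SGD 415,029.08 ÷ 1.39527 = USD 297,454.31
USD 297,454.31 ÷ 0.128382 = HKD 2,316,947.18
Profit = HKD 2,316,947.18 − HKD 2,305,000.00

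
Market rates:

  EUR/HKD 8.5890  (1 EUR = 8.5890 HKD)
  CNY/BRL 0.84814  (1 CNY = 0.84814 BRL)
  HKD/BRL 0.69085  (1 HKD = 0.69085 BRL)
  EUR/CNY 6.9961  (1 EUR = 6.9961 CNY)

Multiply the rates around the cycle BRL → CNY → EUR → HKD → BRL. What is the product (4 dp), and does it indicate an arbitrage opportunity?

1.0000 (no arbitrage)

Around BRL → CNY → EUR → HKD → BRL: 1 ÷ 0.84814 ÷ 6.9961 × 8.5890 × 0.69085 = 1.000006
Product ≈ 1 (deviation 0.001%, within rounding noise).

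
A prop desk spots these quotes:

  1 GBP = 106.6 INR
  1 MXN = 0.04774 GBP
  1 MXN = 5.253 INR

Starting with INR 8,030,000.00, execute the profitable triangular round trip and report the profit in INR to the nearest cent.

Profit: INR 258,640.94

Profitable loop is INR → GBP → MXN → INR:
INR 8,030,000.00 ÷ 106.6 = GBP 75,328.33
GBP 75,328.33 ÷ 0.04774 = MXN 1,577,887.10
MXN 1,577,887.10 × 5.253 = INR 8,288,640.94
Profit = INR 8,288,640.94 − INR 8,030,000.00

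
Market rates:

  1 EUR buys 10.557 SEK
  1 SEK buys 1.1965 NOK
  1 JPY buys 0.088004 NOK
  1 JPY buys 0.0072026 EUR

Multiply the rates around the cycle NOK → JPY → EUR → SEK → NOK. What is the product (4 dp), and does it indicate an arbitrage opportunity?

1.0338 (arbitrage exists)

Around NOK → JPY → EUR → SEK → NOK: 1 ÷ 0.088004 × 0.0072026 × 10.557 × 1.1965 = 1.033809
Product > 1; profitable direction is NOK → JPY → EUR → SEK → NOK.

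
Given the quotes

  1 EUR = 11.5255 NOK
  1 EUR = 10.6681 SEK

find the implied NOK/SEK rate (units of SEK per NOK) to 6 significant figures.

NOK/SEK = 0.925608

1 NOK ÷ 11.5255 = 0.0867641 EUR
0.0867641 EUR × 10.6681 = 0.925608 SEK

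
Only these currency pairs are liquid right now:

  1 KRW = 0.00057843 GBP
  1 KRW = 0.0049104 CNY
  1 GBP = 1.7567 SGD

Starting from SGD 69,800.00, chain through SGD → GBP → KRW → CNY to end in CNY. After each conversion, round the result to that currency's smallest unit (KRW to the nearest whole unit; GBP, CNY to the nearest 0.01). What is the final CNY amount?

CNY 337,305.84

SGD 69,800.00 ÷ 1.7567 = GBP 39,733.59
GBP 39,733.59 ÷ 0.00057843 = KRW 68,692,132
KRW 68,692,132 × 0.0049104 = CNY 337,305.84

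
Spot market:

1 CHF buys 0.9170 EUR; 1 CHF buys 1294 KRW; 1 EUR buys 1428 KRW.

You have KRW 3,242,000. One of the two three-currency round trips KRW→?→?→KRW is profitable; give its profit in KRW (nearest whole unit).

Profit: KRW 38,774

Profitable loop is KRW → CHF → EUR → KRW:
KRW 3,242,000 ÷ 1294 = CHF 2,505.41
CHF 2,505.41 × 0.9170 = EUR 2,297.46
EUR 2,297.46 × 1428 = KRW 3,280,774
Profit = KRW 3,280,774 − KRW 3,242,000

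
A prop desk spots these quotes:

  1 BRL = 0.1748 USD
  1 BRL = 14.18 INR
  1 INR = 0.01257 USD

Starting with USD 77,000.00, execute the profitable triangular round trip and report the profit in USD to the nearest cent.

Profit: USD 1,516.48

Profitable loop is USD → BRL → INR → USD:
USD 77,000.00 ÷ 0.1748 = BRL 440,503.43
BRL 440,503.43 × 14.18 = INR 6,246,338.67
INR 6,246,338.67 × 0.01257 = USD 78,516.48
Profit = USD 78,516.48 − USD 77,000.00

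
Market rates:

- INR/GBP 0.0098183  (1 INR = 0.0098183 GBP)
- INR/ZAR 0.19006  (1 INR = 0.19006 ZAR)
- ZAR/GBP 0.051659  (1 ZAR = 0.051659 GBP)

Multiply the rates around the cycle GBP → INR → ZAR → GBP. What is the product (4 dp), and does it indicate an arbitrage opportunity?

Around GBP → INR → ZAR → GBP: 1 ÷ 0.0098183 × 0.19006 × 0.051659 = 1.000001
Product ≈ 1 (deviation 0.000%, within rounding noise).

1.0000 (no arbitrage)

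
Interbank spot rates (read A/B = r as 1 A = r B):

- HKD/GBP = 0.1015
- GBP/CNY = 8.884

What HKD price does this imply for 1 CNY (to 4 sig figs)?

1 CNY ÷ 8.884 = 0.112562 GBP
0.112562 GBP ÷ 0.1015 = 1.10898 HKD

CNY/HKD = 1.109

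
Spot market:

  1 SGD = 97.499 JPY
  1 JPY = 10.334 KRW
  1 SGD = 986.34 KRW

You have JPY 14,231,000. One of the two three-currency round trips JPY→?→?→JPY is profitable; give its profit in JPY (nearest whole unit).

Profitable loop is JPY → KRW → SGD → JPY:
JPY 14,231,000 × 10.334 = KRW 147,063,154
KRW 147,063,154 ÷ 986.34 = SGD 149,099.86
SGD 149,099.86 × 97.499 = JPY 14,537,087
Profit = JPY 14,537,087 − JPY 14,231,000

Profit: JPY 306,087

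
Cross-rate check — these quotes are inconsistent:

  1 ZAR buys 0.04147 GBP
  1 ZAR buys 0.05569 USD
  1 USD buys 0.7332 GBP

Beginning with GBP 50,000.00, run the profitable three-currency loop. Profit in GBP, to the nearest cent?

Profit: GBP 781.36

Profitable loop is GBP → USD → ZAR → GBP:
GBP 50,000.00 ÷ 0.7332 = USD 68,194.22
USD 68,194.22 ÷ 0.05569 = ZAR 1,224,532.54
ZAR 1,224,532.54 × 0.04147 = GBP 50,781.36
Profit = GBP 50,781.36 − GBP 50,000.00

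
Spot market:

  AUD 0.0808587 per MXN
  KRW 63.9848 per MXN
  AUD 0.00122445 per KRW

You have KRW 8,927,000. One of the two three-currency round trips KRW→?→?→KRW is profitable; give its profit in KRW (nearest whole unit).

Profit: KRW 286,283

Profitable loop is KRW → MXN → AUD → KRW:
KRW 8,927,000 ÷ 63.9848 = MXN 139,517.51
MXN 139,517.51 × 0.0808587 = AUD 11,281.20
AUD 11,281.20 ÷ 0.00122445 = KRW 9,213,283
Profit = KRW 9,213,283 − KRW 8,927,000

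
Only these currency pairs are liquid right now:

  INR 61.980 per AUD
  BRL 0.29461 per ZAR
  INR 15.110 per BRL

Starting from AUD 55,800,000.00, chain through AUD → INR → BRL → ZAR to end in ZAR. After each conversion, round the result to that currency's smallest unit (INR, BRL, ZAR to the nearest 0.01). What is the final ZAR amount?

ZAR 776,915,565.12

AUD 55,800,000.00 × 61.980 = INR 3,458,484,000.00
INR 3,458,484,000.00 ÷ 15.110 = BRL 228,887,094.64
BRL 228,887,094.64 ÷ 0.29461 = ZAR 776,915,565.12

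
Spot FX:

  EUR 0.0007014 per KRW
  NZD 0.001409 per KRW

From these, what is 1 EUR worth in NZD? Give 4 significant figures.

EUR/NZD = 2.009

1 EUR ÷ 0.0007014 = 1425.72 KRW
1425.72 KRW × 0.001409 = 2.00884 NZD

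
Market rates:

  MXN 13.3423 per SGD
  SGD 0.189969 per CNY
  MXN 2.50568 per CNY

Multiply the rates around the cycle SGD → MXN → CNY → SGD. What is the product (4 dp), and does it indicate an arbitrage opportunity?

Around SGD → MXN → CNY → SGD: 1 × 13.3423 ÷ 2.50568 × 0.189969 = 1.011551
Product > 1; profitable direction is SGD → MXN → CNY → SGD.

1.0116 (arbitrage exists)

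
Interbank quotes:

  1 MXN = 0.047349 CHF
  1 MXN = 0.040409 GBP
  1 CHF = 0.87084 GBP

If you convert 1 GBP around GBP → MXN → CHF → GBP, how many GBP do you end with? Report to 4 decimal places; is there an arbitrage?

1.0204 (arbitrage exists)

Around GBP → MXN → CHF → GBP: 1 ÷ 0.040409 × 0.047349 × 0.87084 = 1.020401
Product > 1; profitable direction is GBP → MXN → CHF → GBP.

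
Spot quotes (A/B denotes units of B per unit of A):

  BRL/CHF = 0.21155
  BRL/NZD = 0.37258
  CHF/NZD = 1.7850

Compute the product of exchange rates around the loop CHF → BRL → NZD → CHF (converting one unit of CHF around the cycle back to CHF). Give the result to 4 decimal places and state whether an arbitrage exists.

0.9867 (arbitrage exists)

Around CHF → BRL → NZD → CHF: 1 ÷ 0.21155 × 0.37258 ÷ 1.7850 = 0.986662
Product < 1; profitable direction is CHF → NZD → BRL → CHF.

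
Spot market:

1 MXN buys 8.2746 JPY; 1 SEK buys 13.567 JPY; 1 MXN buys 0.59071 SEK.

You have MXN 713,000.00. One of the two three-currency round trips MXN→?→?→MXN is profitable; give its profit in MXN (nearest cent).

Profit: MXN 23,170.47

Profitable loop is MXN → JPY → SEK → MXN:
MXN 713,000.00 × 8.2746 = JPY 5,899,790
JPY 5,899,790 ÷ 13.567 = SEK 434,863.26
SEK 434,863.26 ÷ 0.59071 = MXN 736,170.47
Profit = MXN 736,170.47 − MXN 713,000.00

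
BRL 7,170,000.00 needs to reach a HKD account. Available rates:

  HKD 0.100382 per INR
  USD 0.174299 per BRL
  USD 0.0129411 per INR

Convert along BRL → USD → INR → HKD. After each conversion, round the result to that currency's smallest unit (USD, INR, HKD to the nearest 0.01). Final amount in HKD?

BRL 7,170,000.00 × 0.174299 = USD 1,249,723.83
USD 1,249,723.83 ÷ 0.0129411 = INR 96,570,139.32
INR 96,570,139.32 × 0.100382 = HKD 9,693,903.73

HKD 9,693,903.73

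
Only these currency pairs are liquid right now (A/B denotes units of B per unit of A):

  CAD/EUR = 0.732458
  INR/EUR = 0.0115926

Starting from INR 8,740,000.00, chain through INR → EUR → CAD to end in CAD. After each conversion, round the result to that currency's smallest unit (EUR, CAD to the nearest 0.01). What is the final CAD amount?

INR 8,740,000.00 × 0.0115926 = EUR 101,319.32
EUR 101,319.32 ÷ 0.732458 = CAD 138,327.82

CAD 138,327.82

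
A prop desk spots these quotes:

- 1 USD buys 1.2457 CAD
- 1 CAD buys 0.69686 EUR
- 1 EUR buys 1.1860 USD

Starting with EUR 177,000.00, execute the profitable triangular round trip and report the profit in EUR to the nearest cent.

Profitable loop is EUR → USD → CAD → EUR:
EUR 177,000.00 × 1.1860 = USD 209,922.00
USD 209,922.00 × 1.2457 = CAD 261,499.84
CAD 261,499.84 × 0.69686 = EUR 182,228.78
Profit = EUR 182,228.78 − EUR 177,000.00

Profit: EUR 5,228.78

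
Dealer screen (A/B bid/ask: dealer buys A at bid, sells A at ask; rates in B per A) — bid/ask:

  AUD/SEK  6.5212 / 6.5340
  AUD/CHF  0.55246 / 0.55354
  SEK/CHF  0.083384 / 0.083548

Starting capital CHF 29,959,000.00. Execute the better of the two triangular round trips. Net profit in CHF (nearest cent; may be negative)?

Best loop CHF → SEK → AUD → CHF:
CHF 29,959,000.00 ÷ 0.083548 (buy SEK at ask) = SEK 358,584,286.88
SEK 358,584,286.88 ÷ 6.5340 (buy AUD at ask) = AUD 54,879,750.06
AUD 54,879,750.06 × 0.55246 (sell AUD at bid) = CHF 30,318,866.72

Net profit: CHF 359,866.72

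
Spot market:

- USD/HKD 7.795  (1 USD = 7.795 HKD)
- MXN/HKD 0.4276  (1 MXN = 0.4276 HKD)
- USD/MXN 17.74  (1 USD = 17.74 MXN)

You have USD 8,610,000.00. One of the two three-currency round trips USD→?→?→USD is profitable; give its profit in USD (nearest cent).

Profitable loop is USD → HKD → MXN → USD:
USD 8,610,000.00 × 7.795 = HKD 67,114,950.00
HKD 67,114,950.00 ÷ 0.4276 = MXN 156,957,319.93
MXN 156,957,319.93 ÷ 17.74 = USD 8,847,650.50
Profit = USD 8,847,650.50 − USD 8,610,000.00

Profit: USD 237,650.50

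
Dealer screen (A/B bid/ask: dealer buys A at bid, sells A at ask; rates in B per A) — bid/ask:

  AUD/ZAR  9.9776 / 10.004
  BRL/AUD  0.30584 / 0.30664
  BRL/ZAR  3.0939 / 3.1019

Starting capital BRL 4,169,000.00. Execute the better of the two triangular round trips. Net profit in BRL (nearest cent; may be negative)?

Net profit: BRL 35,706.42

Best loop BRL → ZAR → AUD → BRL:
BRL 4,169,000.00 × 3.0939 (sell BRL at bid) = ZAR 12,898,469.10
ZAR 12,898,469.10 ÷ 10.004 (buy AUD at ask) = AUD 1,289,331.18
AUD 1,289,331.18 ÷ 0.30664 (buy BRL at ask) = BRL 4,204,706.42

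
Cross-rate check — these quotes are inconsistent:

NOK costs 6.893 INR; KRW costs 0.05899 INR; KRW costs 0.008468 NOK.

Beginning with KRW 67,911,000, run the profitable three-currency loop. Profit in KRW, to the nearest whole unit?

Profit: KRW 721,433

Profitable loop is KRW → INR → NOK → KRW:
KRW 67,911,000 × 0.05899 = INR 4,006,069.89
INR 4,006,069.89 ÷ 6.893 = NOK 581,179.44
NOK 581,179.44 ÷ 0.008468 = KRW 68,632,433
Profit = KRW 68,632,433 − KRW 67,911,000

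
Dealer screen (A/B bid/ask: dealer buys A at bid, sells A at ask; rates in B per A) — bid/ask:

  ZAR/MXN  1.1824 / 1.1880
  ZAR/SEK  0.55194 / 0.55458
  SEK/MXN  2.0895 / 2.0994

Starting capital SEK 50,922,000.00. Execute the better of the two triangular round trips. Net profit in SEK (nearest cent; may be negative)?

Best loop SEK → ZAR → MXN → SEK:
SEK 50,922,000.00 ÷ 0.55458 (buy ZAR at ask) = ZAR 91,820,837.39
ZAR 91,820,837.39 × 1.1824 (sell ZAR at bid) = MXN 108,568,958.13
MXN 108,568,958.13 ÷ 2.0994 (buy SEK at ask) = SEK 51,714,279.38

Net profit: SEK 792,279.38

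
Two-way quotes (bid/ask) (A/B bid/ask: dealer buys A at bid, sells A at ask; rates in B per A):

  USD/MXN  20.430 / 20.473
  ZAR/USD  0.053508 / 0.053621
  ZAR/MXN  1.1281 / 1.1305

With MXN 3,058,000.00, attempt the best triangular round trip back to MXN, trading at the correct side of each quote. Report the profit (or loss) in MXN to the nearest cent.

Net profit: MXN 84,452.23

Best loop MXN → USD → ZAR → MXN:
MXN 3,058,000.00 ÷ 20.473 (buy USD at ask) = USD 149,367.46
USD 149,367.46 ÷ 0.053621 (buy ZAR at ask) = ZAR 2,785,614.96
ZAR 2,785,614.96 × 1.1281 (sell ZAR at bid) = MXN 3,142,452.23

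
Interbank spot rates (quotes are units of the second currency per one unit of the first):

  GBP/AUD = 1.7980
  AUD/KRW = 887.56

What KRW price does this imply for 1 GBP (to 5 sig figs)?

1 GBP × 1.7980 = 1.798 AUD
1.798 AUD × 887.56 = 1595.83 KRW

GBP/KRW = 1595.8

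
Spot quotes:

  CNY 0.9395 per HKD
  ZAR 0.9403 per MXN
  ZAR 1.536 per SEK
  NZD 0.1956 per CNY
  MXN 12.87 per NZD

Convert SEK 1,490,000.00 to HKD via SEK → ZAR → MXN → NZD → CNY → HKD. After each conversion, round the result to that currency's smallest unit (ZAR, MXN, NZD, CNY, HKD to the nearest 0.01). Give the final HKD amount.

HKD 1,029,122.00

SEK 1,490,000.00 × 1.536 = ZAR 2,288,640.00
ZAR 2,288,640.00 ÷ 0.9403 = MXN 2,433,946.61
MXN 2,433,946.61 ÷ 12.87 = NZD 189,117.84
NZD 189,117.84 ÷ 0.1956 = CNY 966,860.12
CNY 966,860.12 ÷ 0.9395 = HKD 1,029,122.00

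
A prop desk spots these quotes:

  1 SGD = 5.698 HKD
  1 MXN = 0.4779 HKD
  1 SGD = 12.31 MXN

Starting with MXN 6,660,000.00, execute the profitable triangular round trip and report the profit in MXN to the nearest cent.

Profitable loop is MXN → HKD → SGD → MXN:
MXN 6,660,000.00 × 0.4779 = HKD 3,182,814.00
HKD 3,182,814.00 ÷ 5.698 = SGD 558,584.42
SGD 558,584.42 × 12.31 = MXN 6,876,174.16
Profit = MXN 6,876,174.16 − MXN 6,660,000.00

Profit: MXN 216,174.16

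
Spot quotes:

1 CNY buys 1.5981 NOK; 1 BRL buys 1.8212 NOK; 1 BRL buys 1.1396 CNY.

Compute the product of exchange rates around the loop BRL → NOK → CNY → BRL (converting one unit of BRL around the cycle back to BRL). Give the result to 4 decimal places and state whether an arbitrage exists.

1.0000 (no arbitrage)

Around BRL → NOK → CNY → BRL: 1 × 1.8212 ÷ 1.5981 ÷ 1.1396 = 1.000003
Product ≈ 1 (deviation 0.000%, within rounding noise).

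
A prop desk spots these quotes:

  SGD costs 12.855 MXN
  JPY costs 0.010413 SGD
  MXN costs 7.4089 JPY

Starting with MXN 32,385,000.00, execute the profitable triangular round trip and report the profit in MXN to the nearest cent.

Profitable loop is MXN → SGD → JPY → MXN:
MXN 32,385,000.00 ÷ 12.855 = SGD 2,519,253.21
SGD 2,519,253.21 ÷ 0.010413 = JPY 241,933,469
JPY 241,933,469 ÷ 7.4089 = MXN 32,654,438.40
Profit = MXN 32,654,438.40 − MXN 32,385,000.00

Profit: MXN 269,438.40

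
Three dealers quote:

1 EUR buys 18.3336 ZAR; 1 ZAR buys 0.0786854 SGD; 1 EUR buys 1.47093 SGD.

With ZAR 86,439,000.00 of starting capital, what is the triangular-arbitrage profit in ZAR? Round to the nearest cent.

Profitable loop is ZAR → EUR → SGD → ZAR:
ZAR 86,439,000.00 ÷ 18.3336 = EUR 4,714,785.97
EUR 4,714,785.97 × 1.47093 = SGD 6,935,120.12
SGD 6,935,120.12 ÷ 0.0786854 = ZAR 88,137,318.00
Profit = ZAR 88,137,318.00 − ZAR 86,439,000.00

Profit: ZAR 1,698,318.00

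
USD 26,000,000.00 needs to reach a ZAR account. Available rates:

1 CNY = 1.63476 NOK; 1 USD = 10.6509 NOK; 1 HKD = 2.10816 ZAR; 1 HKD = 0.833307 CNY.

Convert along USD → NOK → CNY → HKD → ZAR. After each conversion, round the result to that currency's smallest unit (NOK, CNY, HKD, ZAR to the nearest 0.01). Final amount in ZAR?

USD 26,000,000.00 × 10.6509 = NOK 276,923,400.00
NOK 276,923,400.00 ÷ 1.63476 = CNY 169,396,975.70
CNY 169,396,975.70 ÷ 0.833307 = HKD 203,282,794.58
HKD 203,282,794.58 × 2.10816 = ZAR 428,552,656.22

ZAR 428,552,656.22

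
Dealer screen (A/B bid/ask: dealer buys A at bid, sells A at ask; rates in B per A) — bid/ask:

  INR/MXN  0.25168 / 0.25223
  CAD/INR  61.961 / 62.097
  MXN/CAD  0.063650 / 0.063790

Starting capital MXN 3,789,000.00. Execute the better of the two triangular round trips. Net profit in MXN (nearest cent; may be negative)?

Net profit: MXN 3,317.10

Best loop MXN → INR → CAD → MXN:
MXN 3,789,000.00 ÷ 0.25223 (buy INR at ask) = INR 15,022,003.73
INR 15,022,003.73 ÷ 62.097 (buy CAD at ask) = CAD 241,911.91
CAD 241,911.91 ÷ 0.063790 (buy MXN at ask) = MXN 3,792,317.10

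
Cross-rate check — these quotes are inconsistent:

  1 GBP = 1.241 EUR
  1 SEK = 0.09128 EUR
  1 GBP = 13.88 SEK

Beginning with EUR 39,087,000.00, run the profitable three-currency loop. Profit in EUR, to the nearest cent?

Profit: EUR 817,847.44

Profitable loop is EUR → GBP → SEK → EUR:
EUR 39,087,000.00 ÷ 1.241 = GBP 31,496,373.89
GBP 31,496,373.89 × 13.88 = SEK 437,169,669.62
SEK 437,169,669.62 × 0.09128 = EUR 39,904,847.44
Profit = EUR 39,904,847.44 − EUR 39,087,000.00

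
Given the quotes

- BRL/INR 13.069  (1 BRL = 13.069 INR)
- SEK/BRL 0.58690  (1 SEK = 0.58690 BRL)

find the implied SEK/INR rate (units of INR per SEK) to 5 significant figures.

1 SEK × 0.58690 = 0.5869 BRL
0.5869 BRL × 13.069 = 7.6702 INR

SEK/INR = 7.6702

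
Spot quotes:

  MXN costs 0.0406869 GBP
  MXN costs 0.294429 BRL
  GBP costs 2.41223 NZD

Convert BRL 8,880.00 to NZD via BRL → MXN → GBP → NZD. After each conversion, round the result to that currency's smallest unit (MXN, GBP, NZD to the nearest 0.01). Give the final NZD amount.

BRL 8,880.00 ÷ 0.294429 = MXN 30,160.07
MXN 30,160.07 × 0.0406869 = GBP 1,227.12
GBP 1,227.12 × 2.41223 = NZD 2,960.10

NZD 2,960.10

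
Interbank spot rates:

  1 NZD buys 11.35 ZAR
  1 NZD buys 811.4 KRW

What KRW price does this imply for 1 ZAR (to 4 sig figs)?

1 ZAR ÷ 11.35 = 0.0881057 NZD
0.0881057 NZD × 811.4 = 71.489 KRW

ZAR/KRW = 71.49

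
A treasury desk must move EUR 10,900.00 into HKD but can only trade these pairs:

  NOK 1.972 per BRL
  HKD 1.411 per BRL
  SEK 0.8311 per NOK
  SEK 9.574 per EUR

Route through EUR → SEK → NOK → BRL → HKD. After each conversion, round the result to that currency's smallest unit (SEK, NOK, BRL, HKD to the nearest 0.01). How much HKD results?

HKD 89,843.52

EUR 10,900.00 × 9.574 = SEK 104,356.60
SEK 104,356.60 ÷ 0.8311 = NOK 125,564.43
NOK 125,564.43 ÷ 1.972 = BRL 63,673.65
BRL 63,673.65 × 1.411 = HKD 89,843.52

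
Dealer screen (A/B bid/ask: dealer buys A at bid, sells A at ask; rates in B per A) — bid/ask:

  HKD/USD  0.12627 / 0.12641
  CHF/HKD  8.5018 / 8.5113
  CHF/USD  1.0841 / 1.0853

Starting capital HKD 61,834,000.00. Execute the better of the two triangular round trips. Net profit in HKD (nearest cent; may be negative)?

Net profit: HKD 470,491.55

Best loop HKD → CHF → USD → HKD:
HKD 61,834,000.00 ÷ 8.5113 (buy CHF at ask) = CHF 7,264,930.15
CHF 7,264,930.15 × 1.0841 (sell CHF at bid) = USD 7,875,910.78
USD 7,875,910.78 ÷ 0.12641 (buy HKD at ask) = HKD 62,304,491.55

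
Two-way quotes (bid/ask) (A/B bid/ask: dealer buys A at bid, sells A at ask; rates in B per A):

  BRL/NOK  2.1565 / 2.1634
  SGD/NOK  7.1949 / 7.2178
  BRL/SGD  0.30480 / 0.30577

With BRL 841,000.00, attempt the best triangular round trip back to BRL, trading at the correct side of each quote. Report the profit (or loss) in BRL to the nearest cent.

Best loop BRL → SGD → NOK → BRL:
BRL 841,000.00 × 0.30480 (sell BRL at bid) = SGD 256,336.80
SGD 256,336.80 × 7.1949 (sell SGD at bid) = NOK 1,844,317.64
NOK 1,844,317.64 ÷ 2.1634 (buy BRL at ask) = BRL 852,508.85

Net profit: BRL 11,508.85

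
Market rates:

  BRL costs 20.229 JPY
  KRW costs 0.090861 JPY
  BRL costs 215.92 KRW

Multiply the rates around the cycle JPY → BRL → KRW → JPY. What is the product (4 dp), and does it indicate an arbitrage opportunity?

Around JPY → BRL → KRW → JPY: 1 ÷ 20.229 × 215.92 × 0.090861 = 0.969831
Product < 1; profitable direction is JPY → KRW → BRL → JPY.

0.9698 (arbitrage exists)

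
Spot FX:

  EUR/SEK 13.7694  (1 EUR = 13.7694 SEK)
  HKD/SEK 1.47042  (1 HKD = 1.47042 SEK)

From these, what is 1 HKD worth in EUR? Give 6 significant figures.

HKD/EUR = 0.106789

1 HKD × 1.47042 = 1.47042 SEK
1.47042 SEK ÷ 13.7694 = 0.106789 EUR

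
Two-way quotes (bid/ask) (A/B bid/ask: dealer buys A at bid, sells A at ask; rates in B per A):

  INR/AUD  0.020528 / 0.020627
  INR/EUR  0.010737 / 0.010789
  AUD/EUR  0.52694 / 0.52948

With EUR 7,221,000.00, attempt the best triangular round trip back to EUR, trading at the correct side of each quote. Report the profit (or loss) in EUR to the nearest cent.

Best loop EUR → INR → AUD → EUR:
EUR 7,221,000.00 ÷ 0.010789 (buy INR at ask) = INR 669,292,798.22
INR 669,292,798.22 × 0.020528 (sell INR at bid) = AUD 13,739,242.56
AUD 13,739,242.56 × 0.52694 (sell AUD at bid) = EUR 7,239,756.48

Net profit: EUR 18,756.48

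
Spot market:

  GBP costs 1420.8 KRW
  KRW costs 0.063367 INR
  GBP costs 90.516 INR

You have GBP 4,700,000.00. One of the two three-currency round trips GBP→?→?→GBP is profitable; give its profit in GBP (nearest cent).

Profit: GBP 25,275.31

Profitable loop is GBP → INR → KRW → GBP:
GBP 4,700,000.00 × 90.516 = INR 425,425,200.00
INR 425,425,200.00 ÷ 0.063367 = KRW 6,713,671,154
KRW 6,713,671,154 ÷ 1420.8 = GBP 4,725,275.31
Profit = GBP 4,725,275.31 − GBP 4,700,000.00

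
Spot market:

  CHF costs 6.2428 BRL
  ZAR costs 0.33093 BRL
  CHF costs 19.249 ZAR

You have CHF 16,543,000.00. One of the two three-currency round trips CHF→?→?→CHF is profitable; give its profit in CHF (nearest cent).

Profit: CHF 337,261.10

Profitable loop is CHF → ZAR → BRL → CHF:
CHF 16,543,000.00 × 19.249 = ZAR 318,436,207.00
ZAR 318,436,207.00 × 0.33093 = BRL 105,380,093.98
BRL 105,380,093.98 ÷ 6.2428 = CHF 16,880,261.10
Profit = CHF 16,880,261.10 − CHF 16,543,000.00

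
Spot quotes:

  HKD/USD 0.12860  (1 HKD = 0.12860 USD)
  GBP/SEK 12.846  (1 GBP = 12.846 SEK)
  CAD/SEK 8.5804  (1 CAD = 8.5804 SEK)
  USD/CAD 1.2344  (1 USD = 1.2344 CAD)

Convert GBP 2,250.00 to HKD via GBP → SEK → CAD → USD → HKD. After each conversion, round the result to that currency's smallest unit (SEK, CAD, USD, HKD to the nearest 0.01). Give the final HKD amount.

HKD 21,220.06

GBP 2,250.00 × 12.846 = SEK 28,903.50
SEK 28,903.50 ÷ 8.5804 = CAD 3,368.55
CAD 3,368.55 ÷ 1.2344 = USD 2,728.90
USD 2,728.90 ÷ 0.12860 = HKD 21,220.06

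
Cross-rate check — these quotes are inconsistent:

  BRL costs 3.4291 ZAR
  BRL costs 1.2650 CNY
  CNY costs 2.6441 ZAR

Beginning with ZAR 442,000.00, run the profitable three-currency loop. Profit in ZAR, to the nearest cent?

Profitable loop is ZAR → CNY → BRL → ZAR:
ZAR 442,000.00 ÷ 2.6441 = CNY 167,164.63
CNY 167,164.63 ÷ 1.2650 = BRL 132,145.95
BRL 132,145.95 × 3.4291 = ZAR 453,141.69
Profit = ZAR 453,141.69 − ZAR 442,000.00

Profit: ZAR 11,141.69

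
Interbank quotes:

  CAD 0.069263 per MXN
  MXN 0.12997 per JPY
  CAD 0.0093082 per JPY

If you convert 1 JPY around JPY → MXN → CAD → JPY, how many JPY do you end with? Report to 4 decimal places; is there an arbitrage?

Around JPY → MXN → CAD → JPY: 1 × 0.12997 × 0.069263 ÷ 0.0093082 = 0.967116
Product < 1; profitable direction is JPY → CAD → MXN → JPY.

0.9671 (arbitrage exists)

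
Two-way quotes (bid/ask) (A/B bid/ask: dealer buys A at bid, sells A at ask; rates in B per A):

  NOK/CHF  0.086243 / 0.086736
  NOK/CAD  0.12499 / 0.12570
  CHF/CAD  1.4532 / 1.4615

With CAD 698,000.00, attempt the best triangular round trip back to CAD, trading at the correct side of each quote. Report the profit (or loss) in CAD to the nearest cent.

Net result: CAD -2,063.86 (no profitable arbitrage after spreads)

Best loop CAD → NOK → CHF → CAD:
CAD 698,000.00 ÷ 0.12570 (buy NOK at ask) = NOK 5,552,903.74
NOK 5,552,903.74 × 0.086243 (sell NOK at bid) = CHF 478,899.08
CHF 478,899.08 × 1.4532 (sell CHF at bid) = CAD 695,936.14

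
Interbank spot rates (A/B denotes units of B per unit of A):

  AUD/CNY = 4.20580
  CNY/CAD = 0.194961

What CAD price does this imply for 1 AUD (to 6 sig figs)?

AUD/CAD = 0.819967

1 AUD × 4.20580 = 4.2058 CNY
4.2058 CNY × 0.194961 = 0.819967 CAD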